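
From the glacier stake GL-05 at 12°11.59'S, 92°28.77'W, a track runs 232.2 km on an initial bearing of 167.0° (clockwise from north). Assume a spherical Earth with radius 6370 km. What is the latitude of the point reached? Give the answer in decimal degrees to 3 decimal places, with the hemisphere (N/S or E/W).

14.228°S

GL-05: φ = -12.19317°, λ = -92.47950°
δ = d/R = 232.2/6370 = 0.036452 rad
φ₂ = arcsin(sin φ₁ cos δ + cos φ₁ sin δ cos θ)
   = arcsin(-0.21121·0.99934 + 0.97744·0.03644·-0.97437) = -14.22775°
λ₂ = λ₁ + atan2(sin θ sin δ cos φ₁, cos δ − sin φ₁ sin φ₂) = -91.99491°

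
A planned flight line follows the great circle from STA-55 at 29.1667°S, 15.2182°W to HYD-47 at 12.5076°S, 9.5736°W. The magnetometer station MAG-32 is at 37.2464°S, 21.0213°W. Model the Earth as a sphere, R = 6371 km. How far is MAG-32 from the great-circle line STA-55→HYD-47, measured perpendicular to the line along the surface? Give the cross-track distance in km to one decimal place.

195.3 km

δ₁₃ = central angle STA-55→MAG-32 = 0.164433 rad  (haversine)
θ₁₃ = bearing STA-55→MAG-32 = 209.452°,  θ₁₂ = bearing STA-55→HYD-47 = 18.658°
dₓₜ = R·arcsin(sin δ₁₃ · sin(θ₁₃ − θ₁₂)) = 6371·arcsin(0.16369·sin(190.794°)) = -195.340 km
|dₓₜ| = 195.340 km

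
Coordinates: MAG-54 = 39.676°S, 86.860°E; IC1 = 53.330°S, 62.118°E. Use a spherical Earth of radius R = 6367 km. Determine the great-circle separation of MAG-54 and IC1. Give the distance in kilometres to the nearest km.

Δφ = -13.6540°,  Δλ = -24.7420°
a = sin²(Δφ/2) + cos φ₁ cos φ₂ sin²(Δλ/2) = 0.035228
c = 2·arcsin(√a) = 0.377622 rad = 21.6362°
d = R·c = 6367 × 0.377622 = 2404.3 km

2404 km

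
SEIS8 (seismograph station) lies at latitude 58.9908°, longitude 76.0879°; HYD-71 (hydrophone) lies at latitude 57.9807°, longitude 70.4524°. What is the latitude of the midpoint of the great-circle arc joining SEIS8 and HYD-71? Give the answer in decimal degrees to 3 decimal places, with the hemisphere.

58.517°N

Bx = cos φ₂ cos Δλ = 0.527642,  By = cos φ₂ sin Δλ = -0.052066
φₘ = atan2(sin φ₁ + sin φ₂, √((cos φ₁ + Bx)² + By²)) = 58.51662°
λₘ = λ₁ + atan2(By, cos φ₁ + Bx) = 73.22961°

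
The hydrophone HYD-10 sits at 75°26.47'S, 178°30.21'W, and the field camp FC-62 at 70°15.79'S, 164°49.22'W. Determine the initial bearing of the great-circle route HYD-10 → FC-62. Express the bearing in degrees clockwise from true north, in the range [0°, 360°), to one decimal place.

HYD-10: φ = -75.44117°, λ = -178.50350°
FC-62: φ = -70.26317°, λ = -164.82033°
Δλ = 13.6832°
y = sin Δλ · cos φ₂ = 0.079884
x = cos φ₁ sin φ₂ − sin φ₁ cos φ₂ cos Δλ = 0.080974
θ = atan2(y, x) = 44.6119° → 44.6119° (mod 360°)

44.6°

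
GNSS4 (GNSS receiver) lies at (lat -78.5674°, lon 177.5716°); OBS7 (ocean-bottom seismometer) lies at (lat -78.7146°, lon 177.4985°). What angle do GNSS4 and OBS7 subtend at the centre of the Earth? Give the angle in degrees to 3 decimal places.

Δφ = -0.1472°,  Δλ = -0.0731°
a = sin²(Δφ/2) + cos φ₁ cos φ₂ sin²(Δλ/2) = 0.000002
c = 2·arcsin(√a) = 0.002581 rad = 0.1479°

0.148°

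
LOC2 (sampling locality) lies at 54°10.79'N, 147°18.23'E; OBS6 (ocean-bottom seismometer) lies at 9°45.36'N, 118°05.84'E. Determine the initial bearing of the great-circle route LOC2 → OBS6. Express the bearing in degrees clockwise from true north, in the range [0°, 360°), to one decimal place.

218.8°

LOC2: φ = +54.17983°, λ = +147.30383°
OBS6: φ = +9.75600°, λ = +118.09733°
Δλ = -29.2065°
y = sin Δλ · cos φ₂ = -0.480902
x = cos φ₁ sin φ₂ − sin φ₁ cos φ₂ cos Δλ = -0.598364
θ = atan2(y, x) = -141.2114° → 218.7886° (mod 360°)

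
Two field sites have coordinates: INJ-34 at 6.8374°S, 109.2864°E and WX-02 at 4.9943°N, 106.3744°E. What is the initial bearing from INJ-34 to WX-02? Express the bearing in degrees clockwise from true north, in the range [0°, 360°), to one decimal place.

346.1°

Δλ = -2.9120°
y = sin Δλ · cos φ₂ = -0.050609
x = cos φ₁ sin φ₂ − sin φ₁ cos φ₂ cos Δλ = 0.204884
θ = atan2(y, x) = -13.8751° → 346.1249° (mod 360°)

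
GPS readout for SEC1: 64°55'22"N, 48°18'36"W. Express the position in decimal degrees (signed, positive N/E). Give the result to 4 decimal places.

+64.9228°, -48.3100°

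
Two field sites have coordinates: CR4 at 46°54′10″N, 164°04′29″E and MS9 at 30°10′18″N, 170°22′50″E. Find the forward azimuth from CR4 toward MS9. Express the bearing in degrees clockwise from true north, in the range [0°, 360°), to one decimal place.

CR4: φ = +46.90278°, λ = +164.07472°
MS9: φ = +30.17167°, λ = +170.38056°
Δλ = 6.3058°
y = sin Δλ · cos φ₂ = 0.094955
x = cos φ₁ sin φ₂ − sin φ₁ cos φ₂ cos Δλ = -0.284061
θ = atan2(y, x) = 161.5164° → 161.5164° (mod 360°)

161.5°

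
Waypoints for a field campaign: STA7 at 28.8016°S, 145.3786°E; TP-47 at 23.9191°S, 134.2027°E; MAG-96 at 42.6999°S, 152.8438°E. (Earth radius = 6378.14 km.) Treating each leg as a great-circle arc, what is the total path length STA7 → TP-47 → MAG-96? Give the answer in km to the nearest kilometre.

STA7→TP-47: c = 0.194310 rad, d = 1239.34 km
TP-47→MAG-96: c = 0.423846 rad, d = 2703.35 km
Total = 1239.34 + 2703.35 = 3942.68 km

3943 km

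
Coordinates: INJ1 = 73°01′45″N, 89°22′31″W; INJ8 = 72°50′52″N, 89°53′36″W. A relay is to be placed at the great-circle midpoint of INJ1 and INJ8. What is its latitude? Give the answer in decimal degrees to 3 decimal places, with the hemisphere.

72.939°N

INJ1: φ = +73.02917°, λ = -89.37528°
INJ8: φ = +72.84778°, λ = -89.89333°
Bx = cos φ₂ cos Δλ = 0.294899,  By = cos φ₂ sin Δλ = -0.002666
φₘ = atan2(sin φ₁ + sin φ₂, √((cos φ₁ + Bx)² + By²)) = 72.93864°
λₘ = λ₁ + atan2(By, cos φ₁ + Bx) = -89.63564°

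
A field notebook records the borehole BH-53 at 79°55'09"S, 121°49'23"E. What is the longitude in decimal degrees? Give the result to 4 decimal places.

121° + 49′/60 + 23″/3600 = 121 + 0.81667 + 0.00639 = 121.8231°

121.8231°E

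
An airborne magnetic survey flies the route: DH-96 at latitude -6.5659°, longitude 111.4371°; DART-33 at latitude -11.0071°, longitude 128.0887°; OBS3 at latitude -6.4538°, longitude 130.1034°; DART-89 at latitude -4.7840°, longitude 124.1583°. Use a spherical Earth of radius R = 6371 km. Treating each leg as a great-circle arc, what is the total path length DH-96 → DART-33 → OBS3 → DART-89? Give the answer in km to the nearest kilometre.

DH-96→DART-33: c = 0.297393 rad, d = 1894.69 km
DART-33→OBS3: c = 0.086734 rad, d = 552.58 km
OBS3→DART-89: c = 0.107293 rad, d = 683.56 km
Total = 1894.69 + 552.58 + 683.56 = 3130.83 km

3131 km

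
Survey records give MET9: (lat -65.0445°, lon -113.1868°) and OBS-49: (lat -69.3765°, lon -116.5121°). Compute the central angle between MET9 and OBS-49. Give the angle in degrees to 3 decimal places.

4.518°

Δφ = -4.3320°,  Δλ = -3.3253°
a = sin²(Δφ/2) + cos φ₁ cos φ₂ sin²(Δλ/2) = 0.001554
c = 2·arcsin(√a) = 0.078851 rad = 4.5178°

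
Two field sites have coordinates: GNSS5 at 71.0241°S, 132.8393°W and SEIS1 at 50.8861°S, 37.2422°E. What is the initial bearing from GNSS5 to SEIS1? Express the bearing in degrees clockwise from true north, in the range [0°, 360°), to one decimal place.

Δλ = 170.0815°
y = sin Δλ · cos φ₂ = 0.108665
x = cos φ₁ sin φ₂ − sin φ₁ cos φ₂ cos Δλ = -0.839961
θ = atan2(y, x) = 172.6287° → 172.6287° (mod 360°)

172.6°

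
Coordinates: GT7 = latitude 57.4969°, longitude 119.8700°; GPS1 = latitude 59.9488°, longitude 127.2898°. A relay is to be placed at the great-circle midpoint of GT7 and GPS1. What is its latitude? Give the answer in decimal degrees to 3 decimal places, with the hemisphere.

58.776°N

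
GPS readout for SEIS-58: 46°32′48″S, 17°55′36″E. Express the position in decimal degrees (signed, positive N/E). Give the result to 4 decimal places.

-46.5467°, +17.9267°

lat: 46.5467° S → -46.5467°
lon: 17.9267° E → +17.9267°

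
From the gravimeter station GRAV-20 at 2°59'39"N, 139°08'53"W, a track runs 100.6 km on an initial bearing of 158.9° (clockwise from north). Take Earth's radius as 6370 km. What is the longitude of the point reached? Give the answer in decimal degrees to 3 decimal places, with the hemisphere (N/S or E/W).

GRAV-20: φ = +2.99417°, λ = -139.14806°
δ = d/R = 100.6/6370 = 0.015793 rad
φ₂ = arcsin(sin φ₁ cos δ + cos φ₁ sin δ cos θ)
   = arcsin(0.05223·0.99988 + 0.99863·0.01579·-0.93295) = 2.14993°
λ₂ = λ₁ + atan2(sin θ sin δ cos φ₁, cos δ − sin φ₁ sin φ₂) = -138.82209°

138.822°W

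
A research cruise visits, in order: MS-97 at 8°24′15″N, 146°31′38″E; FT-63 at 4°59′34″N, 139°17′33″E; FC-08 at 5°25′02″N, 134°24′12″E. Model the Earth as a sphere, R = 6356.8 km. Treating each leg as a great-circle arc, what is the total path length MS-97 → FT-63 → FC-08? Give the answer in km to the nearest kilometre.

MS-97: φ = +8.40417°, λ = +146.52722°
FT-63: φ = +4.99278°, λ = +139.29250°
FC-08: φ = +5.41722°, λ = +134.40333°
MS-97→FT-63: c = 0.138806 rad, d = 882.36 km
FT-63→FC-08: c = 0.085302 rad, d = 542.25 km
Total = 882.36 + 542.25 = 1424.61 km

1425 km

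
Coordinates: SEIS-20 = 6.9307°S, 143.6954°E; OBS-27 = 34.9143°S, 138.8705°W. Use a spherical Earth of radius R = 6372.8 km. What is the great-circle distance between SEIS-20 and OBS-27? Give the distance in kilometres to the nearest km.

8425 km

Δφ = -27.9836°,  Δλ = 77.4341°
a = sin²(Δφ/2) + cos φ₁ cos φ₂ sin²(Δλ/2) = 0.376918
c = 2·arcsin(√a) = 1.322076 rad = 75.7493°
d = R·c = 6372.8 × 1.322076 = 8425.3 km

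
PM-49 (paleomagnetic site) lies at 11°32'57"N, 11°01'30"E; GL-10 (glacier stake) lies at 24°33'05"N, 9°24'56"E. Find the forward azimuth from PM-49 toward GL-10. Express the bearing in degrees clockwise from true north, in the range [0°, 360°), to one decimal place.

353.5°

PM-49: φ = +11.54917°, λ = +11.02500°
GL-10: φ = +24.55139°, λ = +9.41556°
Δλ = -1.6094°
y = sin Δλ · cos φ₂ = -0.025547
x = cos φ₁ sin φ₂ − sin φ₁ cos φ₂ cos Δλ = 0.225061
θ = atan2(y, x) = -6.4760° → 353.5240° (mod 360°)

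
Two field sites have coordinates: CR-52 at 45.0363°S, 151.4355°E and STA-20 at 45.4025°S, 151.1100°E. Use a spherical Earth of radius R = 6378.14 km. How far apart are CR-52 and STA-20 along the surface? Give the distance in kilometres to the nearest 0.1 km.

48.1 km

Δφ = -0.3662°,  Δλ = -0.3255°
a = sin²(Δφ/2) + cos φ₁ cos φ₂ sin²(Δλ/2) = 0.000014
c = 2·arcsin(√a) = 0.007541 rad = 0.4321°
d = R·c = 6378.14 × 0.007541 = 48.1 km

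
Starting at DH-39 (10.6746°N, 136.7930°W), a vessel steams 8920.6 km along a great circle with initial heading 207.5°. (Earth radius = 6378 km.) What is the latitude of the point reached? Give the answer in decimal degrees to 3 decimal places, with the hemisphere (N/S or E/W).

δ = d/R = 8920.6/6378 = 1.398652 rad
φ₂ = arcsin(sin φ₁ cos δ + cos φ₁ sin δ cos θ)
   = arcsin(0.18523·0.17130 + 0.98270·0.98522·-0.88701) = -55.79672°
λ₂ = λ₁ + atan2(sin θ sin δ cos φ₁, cos δ − sin φ₁ sin φ₂) = 169.18090°

55.797°S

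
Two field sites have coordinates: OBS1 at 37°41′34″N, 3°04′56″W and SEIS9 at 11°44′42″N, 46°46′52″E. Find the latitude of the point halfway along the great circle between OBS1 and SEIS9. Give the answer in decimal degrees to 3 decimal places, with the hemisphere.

26.887°N

OBS1: φ = +37.69278°, λ = -3.08222°
SEIS9: φ = +11.74500°, λ = +46.78111°
Bx = cos φ₂ cos Δλ = 0.631117,  By = cos φ₂ sin Δλ = 0.748503
φₘ = atan2(sin φ₁ + sin φ₂, √((cos φ₁ + Bx)² + By²)) = 26.88684°
λₘ = λ₁ + atan2(By, cos φ₁ + Bx) = 24.67196°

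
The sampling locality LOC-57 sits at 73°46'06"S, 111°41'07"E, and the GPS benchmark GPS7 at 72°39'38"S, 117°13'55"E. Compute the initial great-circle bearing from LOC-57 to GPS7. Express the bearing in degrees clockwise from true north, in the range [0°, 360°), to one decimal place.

58.0°

LOC-57: φ = -73.76833°, λ = +111.68528°
GPS7: φ = -72.66056°, λ = +117.23194°
Δλ = 5.5467°
y = sin Δλ · cos φ₂ = 0.028807
x = cos φ₁ sin φ₂ − sin φ₁ cos φ₂ cos Δλ = 0.017993
θ = atan2(y, x) = 58.0102° → 58.0102° (mod 360°)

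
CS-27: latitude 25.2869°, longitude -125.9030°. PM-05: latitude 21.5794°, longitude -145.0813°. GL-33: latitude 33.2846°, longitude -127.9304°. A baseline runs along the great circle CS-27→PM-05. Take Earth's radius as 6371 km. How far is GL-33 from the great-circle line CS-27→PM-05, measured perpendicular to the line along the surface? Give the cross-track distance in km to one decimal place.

908.4 km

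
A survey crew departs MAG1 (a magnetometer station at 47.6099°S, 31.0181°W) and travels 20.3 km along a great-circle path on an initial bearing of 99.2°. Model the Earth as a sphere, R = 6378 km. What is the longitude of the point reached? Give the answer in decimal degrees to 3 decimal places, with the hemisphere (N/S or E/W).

δ = d/R = 20.3/6378 = 0.003183 rad
φ₂ = arcsin(sin φ₁ cos δ + cos φ₁ sin δ cos θ)
   = arcsin(-0.73857·0.99999 + 0.67417·0.00318·-0.15988) = -47.63875°
λ₂ = λ₁ + atan2(sin θ sin δ cos φ₁, cos δ − sin φ₁ sin φ₂) = -30.75094°

30.751°W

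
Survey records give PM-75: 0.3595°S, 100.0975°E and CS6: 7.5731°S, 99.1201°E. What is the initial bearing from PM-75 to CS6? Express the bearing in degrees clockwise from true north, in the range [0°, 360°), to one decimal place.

187.7°

Δλ = -0.9774°
y = sin Δλ · cos φ₂ = -0.016909
x = cos φ₁ sin φ₂ − sin φ₁ cos φ₂ cos Δλ = -0.125570
θ = atan2(y, x) = -172.3307° → 187.6693° (mod 360°)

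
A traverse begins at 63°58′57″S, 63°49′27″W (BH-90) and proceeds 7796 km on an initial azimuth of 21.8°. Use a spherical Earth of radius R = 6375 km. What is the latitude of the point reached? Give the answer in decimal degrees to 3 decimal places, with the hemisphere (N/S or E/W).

4.388°N

BH-90: φ = -63.98250°, λ = -63.82417°
δ = d/R = 7796/6375 = 1.222902 rad
φ₂ = arcsin(sin φ₁ cos δ + cos φ₁ sin δ cos θ)
   = arcsin(-0.89866·0.34092 + 0.43865·0.94009·0.92849) = 4.38782°
λ₂ = λ₁ + atan2(sin θ sin δ cos φ₁, cos δ − sin φ₁ sin φ₂) = -43.32789°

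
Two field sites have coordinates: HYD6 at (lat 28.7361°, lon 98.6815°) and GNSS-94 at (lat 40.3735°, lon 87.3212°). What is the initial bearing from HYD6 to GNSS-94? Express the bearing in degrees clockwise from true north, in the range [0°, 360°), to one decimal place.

324.3°

Δλ = -11.3603°
y = sin Δλ · cos φ₂ = -0.150065
x = cos φ₁ sin φ₂ − sin φ₁ cos φ₂ cos Δλ = 0.208893
θ = atan2(y, x) = -35.6928° → 324.3072° (mod 360°)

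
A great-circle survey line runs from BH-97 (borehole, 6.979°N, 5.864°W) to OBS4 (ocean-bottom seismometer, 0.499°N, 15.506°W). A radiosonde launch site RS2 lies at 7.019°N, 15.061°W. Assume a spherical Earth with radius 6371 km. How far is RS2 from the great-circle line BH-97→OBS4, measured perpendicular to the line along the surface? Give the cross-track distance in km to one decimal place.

571.5 km

δ₁₃ = central angle BH-97→RS2 = 0.159321 rad  (haversine)
θ₁₃ = bearing BH-97→RS2 = 270.812°,  θ₁₂ = bearing BH-97→OBS4 = 236.432°
dₓₜ = R·arcsin(sin δ₁₃ · sin(θ₁₃ − θ₁₂)) = 6371·arcsin(0.15865·sin(34.380°)) = 571.506 km
|dₓₜ| = 571.506 km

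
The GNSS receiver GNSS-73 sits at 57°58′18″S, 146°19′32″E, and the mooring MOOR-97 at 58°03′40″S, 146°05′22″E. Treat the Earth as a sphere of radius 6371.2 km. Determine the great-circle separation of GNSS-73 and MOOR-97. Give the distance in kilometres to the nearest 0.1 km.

17.1 km

GNSS-73: φ = -57.97167°, λ = +146.32556°
MOOR-97: φ = -58.06111°, λ = +146.08944°
Δφ = -0.0894°,  Δλ = -0.2361°
a = sin²(Δφ/2) + cos φ₁ cos φ₂ sin²(Δλ/2) = 0.000002
c = 2·arcsin(√a) = 0.002684 rad = 0.1538°
d = R·c = 6371.2 × 0.002684 = 17.1 km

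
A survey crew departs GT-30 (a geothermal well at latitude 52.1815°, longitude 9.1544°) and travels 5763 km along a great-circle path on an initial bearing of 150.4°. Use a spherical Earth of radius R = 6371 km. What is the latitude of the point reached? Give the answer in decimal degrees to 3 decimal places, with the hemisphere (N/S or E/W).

δ = d/R = 5763/6371 = 0.904568 rad
φ₂ = arcsin(sin φ₁ cos δ + cos φ₁ sin δ cos θ)
   = arcsin(0.78996·0.61803 + 0.61316·0.78616·-0.86949) = 3.96117°
λ₂ = λ₁ + atan2(sin θ sin δ cos φ₁, cos δ − sin φ₁ sin φ₂) = 32.06200°

3.961°N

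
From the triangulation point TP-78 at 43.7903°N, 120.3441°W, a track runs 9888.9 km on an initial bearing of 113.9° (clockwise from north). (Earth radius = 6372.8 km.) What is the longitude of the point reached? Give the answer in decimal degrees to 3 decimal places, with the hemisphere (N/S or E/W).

δ = d/R = 9888.9/6372.8 = 1.551736 rad
φ₂ = arcsin(sin φ₁ cos δ + cos φ₁ sin δ cos θ)
   = arcsin(0.69202·0.01906 + 0.72188·0.99982·-0.40514) = -16.21364°
λ₂ = λ₁ + atan2(sin θ sin δ cos φ₁, cos δ − sin φ₁ sin φ₂) = -48.17778°

48.178°W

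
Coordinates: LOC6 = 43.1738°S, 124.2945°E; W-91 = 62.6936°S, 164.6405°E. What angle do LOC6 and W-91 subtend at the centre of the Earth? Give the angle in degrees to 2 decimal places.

Δφ = -19.5198°,  Δλ = 40.3460°
a = sin²(Δφ/2) + cos φ₁ cos φ₂ sin²(Δλ/2) = 0.068524
c = 2·arcsin(√a) = 0.529715 rad = 30.3504°

30.35°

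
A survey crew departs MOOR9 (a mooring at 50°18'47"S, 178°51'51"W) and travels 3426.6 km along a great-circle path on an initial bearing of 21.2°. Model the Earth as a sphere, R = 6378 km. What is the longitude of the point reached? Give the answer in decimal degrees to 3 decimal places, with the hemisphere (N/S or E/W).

MOOR9: φ = -50.31306°, λ = -178.86417°
δ = d/R = 3426.6/6378 = 0.537253 rad
φ₂ = arcsin(sin φ₁ cos δ + cos φ₁ sin δ cos θ)
   = arcsin(-0.76955·0.85912 + 0.63859·0.51178·0.93232) = -20.88111°
λ₂ = λ₁ + atan2(sin θ sin δ cos φ₁, cos δ − sin φ₁ sin φ₂) = -167.43940°

167.439°W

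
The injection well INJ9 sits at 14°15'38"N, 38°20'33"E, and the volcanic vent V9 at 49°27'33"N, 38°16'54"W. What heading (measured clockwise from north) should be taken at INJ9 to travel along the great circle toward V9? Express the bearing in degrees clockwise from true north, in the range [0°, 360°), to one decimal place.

317.9°

INJ9: φ = +14.26056°, λ = +38.34250°
V9: φ = +49.45917°, λ = -38.28167°
Δλ = -76.6242°
y = sin Δλ · cos φ₂ = -0.632358
x = cos φ₁ sin φ₂ − sin φ₁ cos φ₂ cos Δλ = 0.699486
θ = atan2(y, x) = -42.1146° → 317.8854° (mod 360°)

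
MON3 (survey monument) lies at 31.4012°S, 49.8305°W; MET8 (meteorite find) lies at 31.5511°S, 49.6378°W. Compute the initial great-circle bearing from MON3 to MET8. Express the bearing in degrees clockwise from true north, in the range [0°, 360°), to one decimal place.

132.4°

Δλ = 0.1927°
y = sin Δλ · cos φ₂ = 0.002866
x = cos φ₁ sin φ₂ − sin φ₁ cos φ₂ cos Δλ = -0.002619
θ = atan2(y, x) = 132.4183° → 132.4183° (mod 360°)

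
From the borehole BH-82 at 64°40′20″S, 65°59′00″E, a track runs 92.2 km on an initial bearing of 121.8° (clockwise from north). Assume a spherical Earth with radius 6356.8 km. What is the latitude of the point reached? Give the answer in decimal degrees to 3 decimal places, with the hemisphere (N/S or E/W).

BH-82: φ = -64.67222°, λ = +65.98333°
δ = d/R = 92.2/6356.8 = 0.014504 rad
φ₂ = arcsin(sin φ₁ cos δ + cos φ₁ sin δ cos θ)
   = arcsin(-0.90388·0.99989 + 0.42780·0.01450·-0.52696) = -65.10078°
λ₂ = λ₁ + atan2(sin θ sin δ cos φ₁, cos δ − sin φ₁ sin φ₂) = 67.66105°

65.101°S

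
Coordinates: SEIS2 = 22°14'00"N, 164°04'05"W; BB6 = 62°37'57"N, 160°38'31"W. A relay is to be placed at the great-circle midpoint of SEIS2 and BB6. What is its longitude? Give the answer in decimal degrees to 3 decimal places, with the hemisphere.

SEIS2: φ = +22.23333°, λ = -164.06806°
BB6: φ = +62.63250°, λ = -160.64194°
Bx = cos φ₂ cos Δλ = 0.458874,  By = cos φ₂ sin Δλ = 0.027472
φₘ = atan2(sin φ₁ + sin φ₂, √((cos φ₁ + Bx)² + By²)) = 42.44423°
λₘ = λ₁ + atan2(By, cos φ₁ + Bx) = -162.93133°

162.931°W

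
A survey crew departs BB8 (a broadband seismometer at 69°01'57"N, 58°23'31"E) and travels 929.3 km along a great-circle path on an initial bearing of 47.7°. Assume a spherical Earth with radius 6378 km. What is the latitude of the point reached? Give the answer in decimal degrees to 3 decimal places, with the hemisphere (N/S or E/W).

73.507°N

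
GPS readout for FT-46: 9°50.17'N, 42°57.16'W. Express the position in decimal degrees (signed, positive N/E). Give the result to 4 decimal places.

+9.8362°, -42.9527°

lat: 9.8362° N → +9.8362°
lon: 42.9527° W → -42.9527°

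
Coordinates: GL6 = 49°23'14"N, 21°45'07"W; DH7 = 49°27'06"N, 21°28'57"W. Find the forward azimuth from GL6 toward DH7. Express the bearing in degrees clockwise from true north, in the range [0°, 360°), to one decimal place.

69.7°

GL6: φ = +49.38722°, λ = -21.75194°
DH7: φ = +49.45167°, λ = -21.48250°
Δλ = 0.2694°
y = sin Δλ · cos φ₂ = 0.003057
x = cos φ₁ sin φ₂ − sin φ₁ cos φ₂ cos Δλ = 0.001130
θ = atan2(y, x) = 69.7108° → 69.7108° (mod 360°)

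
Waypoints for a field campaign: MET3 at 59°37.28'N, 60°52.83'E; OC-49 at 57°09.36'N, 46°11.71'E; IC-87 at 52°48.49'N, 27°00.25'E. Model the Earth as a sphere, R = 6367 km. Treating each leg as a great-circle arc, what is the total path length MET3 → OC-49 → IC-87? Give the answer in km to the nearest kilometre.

MET3: φ = +59.62133°, λ = +60.88050°
OC-49: φ = +57.15600°, λ = +46.19517°
IC-87: φ = +52.80817°, λ = +27.00417°
MET3→OC-49: c = 0.140725 rad, d = 895.99 km
OC-49→IC-87: c = 0.205774 rad, d = 1310.16 km
Total = 895.99 + 1310.16 = 2206.16 km

2206 km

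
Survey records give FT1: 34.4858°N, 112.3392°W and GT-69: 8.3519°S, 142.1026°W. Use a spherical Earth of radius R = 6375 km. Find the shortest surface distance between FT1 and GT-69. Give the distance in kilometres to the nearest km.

Δφ = -42.8377°,  Δλ = -29.7634°
a = sin²(Δφ/2) + cos φ₁ cos φ₂ sin²(Δλ/2) = 0.187150
c = 2·arcsin(√a) = 0.894767 rad = 51.2664°
d = R·c = 6375 × 0.894767 = 5704.1 km

5704 km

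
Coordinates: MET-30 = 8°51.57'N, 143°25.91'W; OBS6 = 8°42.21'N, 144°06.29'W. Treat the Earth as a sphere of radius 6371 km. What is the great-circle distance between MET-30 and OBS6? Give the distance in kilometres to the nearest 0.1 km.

MET-30: φ = +8.85950°, λ = -143.43183°
OBS6: φ = +8.70350°, λ = -144.10483°
Δφ = -0.1560°,  Δλ = -0.6730°
a = sin²(Δφ/2) + cos φ₁ cos φ₂ sin²(Δλ/2) = 0.000036
c = 2·arcsin(√a) = 0.011923 rad = 0.6832°
d = R·c = 6371 × 0.011923 = 76.0 km

76.0 km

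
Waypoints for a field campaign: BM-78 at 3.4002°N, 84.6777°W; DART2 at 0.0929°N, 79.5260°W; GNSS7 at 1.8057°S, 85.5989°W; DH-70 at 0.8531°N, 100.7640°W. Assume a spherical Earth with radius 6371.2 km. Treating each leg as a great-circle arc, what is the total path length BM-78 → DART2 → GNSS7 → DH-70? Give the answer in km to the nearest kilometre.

3100 km

BM-78→DART2: c = 0.106802 rad, d = 680.46 km
DART2→GNSS7: c = 0.111035 rad, d = 707.43 km
GNSS7→DH-70: c = 0.268686 rad, d = 1711.85 km
Total = 680.46 + 707.43 + 1711.85 = 3099.74 km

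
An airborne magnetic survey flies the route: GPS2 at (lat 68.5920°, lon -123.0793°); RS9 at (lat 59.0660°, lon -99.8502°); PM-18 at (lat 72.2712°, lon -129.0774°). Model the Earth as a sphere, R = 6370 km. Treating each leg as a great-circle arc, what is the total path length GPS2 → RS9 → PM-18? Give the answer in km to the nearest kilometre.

GPS2→RS9: c = 0.241417 rad, d = 1537.82 km
RS9→PM-18: c = 0.305722 rad, d = 1947.45 km
Total = 1537.82 + 1947.45 = 3485.27 km

3485 km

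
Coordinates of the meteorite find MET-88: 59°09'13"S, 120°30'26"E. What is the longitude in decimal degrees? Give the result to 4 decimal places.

120° + 30′/60 + 26″/3600 = 120 + 0.50000 + 0.00722 = 120.5072°

120.5072°E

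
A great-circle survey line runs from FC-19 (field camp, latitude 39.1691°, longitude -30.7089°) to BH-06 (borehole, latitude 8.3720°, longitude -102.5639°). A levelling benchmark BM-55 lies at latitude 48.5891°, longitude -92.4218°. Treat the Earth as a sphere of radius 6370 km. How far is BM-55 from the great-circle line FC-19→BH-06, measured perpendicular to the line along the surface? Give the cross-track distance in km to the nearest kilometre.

2849 km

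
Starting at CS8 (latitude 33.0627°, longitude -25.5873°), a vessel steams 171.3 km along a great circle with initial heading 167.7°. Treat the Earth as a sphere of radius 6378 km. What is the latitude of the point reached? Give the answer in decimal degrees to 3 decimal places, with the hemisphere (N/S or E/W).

31.559°N

δ = d/R = 171.3/6378 = 0.026858 rad
φ₂ = arcsin(sin φ₁ cos δ + cos φ₁ sin δ cos θ)
   = arcsin(0.54556·0.99964 + 0.83807·0.02685·-0.97705) = 31.55858°
λ₂ = λ₁ + atan2(sin θ sin δ cos φ₁, cos δ − sin φ₁ sin φ₂) = -25.20262°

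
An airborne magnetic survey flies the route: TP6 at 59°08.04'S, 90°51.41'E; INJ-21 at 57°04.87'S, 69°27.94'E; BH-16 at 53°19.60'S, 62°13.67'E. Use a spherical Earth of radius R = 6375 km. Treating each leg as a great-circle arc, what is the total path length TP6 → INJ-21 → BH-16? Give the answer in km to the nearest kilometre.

1893 km

TP6: φ = -59.13400°, λ = +90.85683°
INJ-21: φ = -57.08117°, λ = +69.46567°
BH-16: φ = -53.32667°, λ = +62.22783°
TP6→INJ-21: c = 0.199571 rad, d = 1272.26 km
INJ-21→BH-16: c = 0.097327 rad, d = 620.46 km
Total = 1272.26 + 620.46 = 1892.72 km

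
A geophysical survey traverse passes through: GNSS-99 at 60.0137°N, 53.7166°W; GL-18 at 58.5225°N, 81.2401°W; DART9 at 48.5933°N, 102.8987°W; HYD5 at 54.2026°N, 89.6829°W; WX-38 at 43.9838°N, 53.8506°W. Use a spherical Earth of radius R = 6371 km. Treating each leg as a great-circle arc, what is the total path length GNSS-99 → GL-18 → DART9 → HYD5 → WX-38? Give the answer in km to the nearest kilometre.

7268 km

GNSS-99→GL-18: c = 0.245052 rad, d = 1561.23 km
GL-18→DART9: c = 0.281503 rad, d = 1793.45 km
DART9→HYD5: c = 0.173621 rad, d = 1106.14 km
HYD5→WX-38: c = 0.440636 rad, d = 2807.29 km
Total = 1561.23 + 1793.45 + 1106.14 + 2807.29 = 7268.11 km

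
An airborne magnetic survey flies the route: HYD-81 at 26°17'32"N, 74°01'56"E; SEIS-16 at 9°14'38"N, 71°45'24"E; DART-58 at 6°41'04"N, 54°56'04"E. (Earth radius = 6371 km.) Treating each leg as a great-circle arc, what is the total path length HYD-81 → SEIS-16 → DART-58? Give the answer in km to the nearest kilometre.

3785 km

HYD-81: φ = +26.29222°, λ = +74.03222°
SEIS-16: φ = +9.24389°, λ = +71.75667°
DART-58: φ = +6.68444°, λ = +54.93444°
HYD-81→SEIS-16: c = 0.299921 rad, d = 1910.79 km
SEIS-16→DART-58: c = 0.294137 rad, d = 1873.95 km
Total = 1910.79 + 1873.95 = 3784.74 km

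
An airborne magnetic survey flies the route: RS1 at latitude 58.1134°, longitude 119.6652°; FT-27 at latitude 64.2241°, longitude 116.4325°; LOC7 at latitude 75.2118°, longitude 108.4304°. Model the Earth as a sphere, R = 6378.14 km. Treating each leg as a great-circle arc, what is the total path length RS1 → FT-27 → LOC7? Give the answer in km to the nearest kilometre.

1961 km

RS1→FT-27: c = 0.110032 rad, d = 701.80 km
FT-27→LOC7: c = 0.197361 rad, d = 1258.80 km
Total = 701.80 + 1258.80 = 1960.60 km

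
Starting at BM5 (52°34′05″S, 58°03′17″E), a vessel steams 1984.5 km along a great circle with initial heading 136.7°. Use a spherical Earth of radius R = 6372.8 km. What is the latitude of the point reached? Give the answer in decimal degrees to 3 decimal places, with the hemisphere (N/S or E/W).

63.052°S

BM5: φ = -52.56806°, λ = +58.05472°
δ = d/R = 1984.5/6372.8 = 0.311402 rad
φ₂ = arcsin(sin φ₁ cos δ + cos φ₁ sin δ cos θ)
   = arcsin(-0.79408·0.95191 + 0.60782·0.30639·-0.72777) = -63.05210°
λ₂ = λ₁ + atan2(sin θ sin δ cos φ₁, cos δ − sin φ₁ sin φ₂) = 85.67948°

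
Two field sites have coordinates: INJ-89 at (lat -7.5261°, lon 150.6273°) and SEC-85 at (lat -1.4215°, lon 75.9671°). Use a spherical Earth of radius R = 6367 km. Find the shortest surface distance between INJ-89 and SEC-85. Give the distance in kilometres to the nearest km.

8291 km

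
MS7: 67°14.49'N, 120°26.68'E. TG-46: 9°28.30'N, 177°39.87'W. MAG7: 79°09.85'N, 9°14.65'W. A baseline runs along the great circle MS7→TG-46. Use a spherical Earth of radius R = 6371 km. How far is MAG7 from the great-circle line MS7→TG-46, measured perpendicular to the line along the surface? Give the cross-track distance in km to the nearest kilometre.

2598 km

MS7: φ = +67.24150°, λ = +120.44467°
TG-46: φ = +9.47167°, λ = -177.66450°
MAG7: φ = +79.16417°, λ = -9.24417°
δ₁₃ = central angle MS7→MAG7 = 0.536979 rad  (haversine)
θ₁₃ = bearing MS7→MAG7 = 343.572°,  θ₁₂ = bearing MS7→TG-46 = 112.753°
dₓₜ = R·arcsin(sin δ₁₃ · sin(θ₁₃ − θ₁₂)) = 6371·arcsin(0.51154·sin(230.819°)) = -2597.641 km
|dₓₜ| = 2597.641 km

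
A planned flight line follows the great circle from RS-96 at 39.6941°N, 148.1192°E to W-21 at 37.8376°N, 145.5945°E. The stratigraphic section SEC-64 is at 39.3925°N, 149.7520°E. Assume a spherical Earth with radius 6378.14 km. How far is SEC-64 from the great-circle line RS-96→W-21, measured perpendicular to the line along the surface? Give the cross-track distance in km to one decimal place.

118.7 km

δ₁₃ = central angle RS-96→SEC-64 = 0.022597 rad  (haversine)
θ₁₃ = bearing RS-96→SEC-64 = 102.950°,  θ₁₂ = bearing RS-96→W-21 = 227.474°
dₓₜ = R·arcsin(sin δ₁₃ · sin(θ₁₃ − θ₁₂)) = 6378.14·arcsin(0.02260·sin(-124.525°)) = -118.741 km
|dₓₜ| = 118.741 km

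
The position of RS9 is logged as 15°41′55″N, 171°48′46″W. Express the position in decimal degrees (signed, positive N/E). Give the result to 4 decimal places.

+15.6986°, -171.8128°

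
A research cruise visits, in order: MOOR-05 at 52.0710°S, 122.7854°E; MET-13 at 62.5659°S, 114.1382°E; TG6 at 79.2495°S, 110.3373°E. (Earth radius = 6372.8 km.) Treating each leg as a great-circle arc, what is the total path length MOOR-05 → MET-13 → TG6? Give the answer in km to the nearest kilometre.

3135 km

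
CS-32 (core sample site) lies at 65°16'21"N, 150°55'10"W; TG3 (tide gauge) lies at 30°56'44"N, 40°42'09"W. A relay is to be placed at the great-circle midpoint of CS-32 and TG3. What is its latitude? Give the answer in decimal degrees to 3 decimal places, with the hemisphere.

60.221°N

CS-32: φ = +65.27250°, λ = -150.91944°
TG3: φ = +30.94556°, λ = -40.70250°
Bx = cos φ₂ cos Δλ = -0.296385,  By = cos φ₂ sin Δλ = 0.804817
φₘ = atan2(sin φ₁ + sin φ₂, √((cos φ₁ + Bx)² + By²)) = 60.22100°
λₘ = λ₁ + atan2(By, cos φ₁ + Bx) = -69.53342°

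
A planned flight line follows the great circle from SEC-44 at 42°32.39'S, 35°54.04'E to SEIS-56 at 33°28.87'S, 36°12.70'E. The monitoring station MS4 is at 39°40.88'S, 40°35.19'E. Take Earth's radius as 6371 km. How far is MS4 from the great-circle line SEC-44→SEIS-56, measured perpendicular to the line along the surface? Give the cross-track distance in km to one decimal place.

SEC-44: φ = -42.53983°, λ = +35.90067°
SEIS-56: φ = -33.48117°, λ = +36.21167°
MS4: φ = -39.68133°, λ = +40.58650°
δ₁₃ = central angle SEC-44→MS4 = 0.079262 rad  (haversine)
θ₁₃ = bearing SEC-44→MS4 = 52.564°,  θ₁₂ = bearing SEC-44→SEIS-56 = 1.647°
dₓₜ = R·arcsin(sin δ₁₃ · sin(θ₁₃ − θ₁₂)) = 6371·arcsin(0.07918·sin(50.917°)) = 391.818 km
|dₓₜ| = 391.818 km

391.8 km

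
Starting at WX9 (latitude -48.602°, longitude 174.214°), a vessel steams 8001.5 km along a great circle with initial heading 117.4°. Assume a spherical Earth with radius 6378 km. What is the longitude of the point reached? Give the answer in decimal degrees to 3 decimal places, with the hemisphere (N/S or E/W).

δ = d/R = 8001.5/6378 = 1.254547 rad
φ₂ = arcsin(sin φ₁ cos δ + cos φ₁ sin δ cos θ)
   = arcsin(-0.75013·0.31100 + 0.66129·0.95041·-0.46020) = -31.50188°
λ₂ = λ₁ + atan2(sin θ sin δ cos φ₁, cos δ − sin φ₁ sin φ₂) = -87.53028°

87.530°W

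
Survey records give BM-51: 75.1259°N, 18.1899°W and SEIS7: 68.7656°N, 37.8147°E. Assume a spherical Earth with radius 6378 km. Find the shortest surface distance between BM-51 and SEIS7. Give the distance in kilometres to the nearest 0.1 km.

Δφ = -6.3603°,  Δλ = 56.0046°
a = sin²(Δφ/2) + cos φ₁ cos φ₂ sin²(Δλ/2) = 0.023572
c = 2·arcsin(√a) = 0.308282 rad = 17.6632°
d = R·c = 6378 × 0.308282 = 1966.2 km

1966.2 km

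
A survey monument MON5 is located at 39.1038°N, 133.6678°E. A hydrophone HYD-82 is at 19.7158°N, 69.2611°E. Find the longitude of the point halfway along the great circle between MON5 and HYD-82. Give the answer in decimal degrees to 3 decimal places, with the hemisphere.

Bx = cos φ₂ cos Δλ = 0.406657,  By = cos φ₂ sin Δλ = -0.849012
φₘ = atan2(sin φ₁ + sin φ₂, √((cos φ₁ + Bx)² + By²)) = 33.62226°
λₘ = λ₁ + atan2(By, cos φ₁ + Bx) = 97.99387°

97.994°E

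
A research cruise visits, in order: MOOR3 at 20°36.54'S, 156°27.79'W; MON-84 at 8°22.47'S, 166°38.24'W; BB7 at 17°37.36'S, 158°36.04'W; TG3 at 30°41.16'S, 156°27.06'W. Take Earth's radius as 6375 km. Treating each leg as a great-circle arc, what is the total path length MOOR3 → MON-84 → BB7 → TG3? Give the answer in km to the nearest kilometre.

4563 km

MOOR3: φ = -20.60900°, λ = -156.46317°
MON-84: φ = -8.37450°, λ = -166.63733°
BB7: φ = -17.62267°, λ = -158.60067°
TG3: φ = -30.68600°, λ = -156.45100°
MOOR3→MON-84: c = 0.273886 rad, d = 1746.02 km
MON-84→BB7: c = 0.211386 rad, d = 1347.59 km
BB7→TG3: c = 0.230536 rad, d = 1469.67 km
Total = 1746.02 + 1347.59 + 1469.67 = 4563.28 km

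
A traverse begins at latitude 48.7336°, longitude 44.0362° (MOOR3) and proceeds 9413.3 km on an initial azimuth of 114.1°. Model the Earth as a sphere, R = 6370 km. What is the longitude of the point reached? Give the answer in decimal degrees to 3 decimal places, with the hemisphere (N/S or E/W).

δ = d/R = 9413.3/6370 = 1.477755 rad
φ₂ = arcsin(sin φ₁ cos δ + cos φ₁ sin δ cos θ)
   = arcsin(0.75165·0.09291 + 0.65956·0.99567·-0.40833) = -11.43875°
λ₂ = λ₁ + atan2(sin θ sin δ cos φ₁, cos δ − sin φ₁ sin φ₂) = 112.05470°

112.055°E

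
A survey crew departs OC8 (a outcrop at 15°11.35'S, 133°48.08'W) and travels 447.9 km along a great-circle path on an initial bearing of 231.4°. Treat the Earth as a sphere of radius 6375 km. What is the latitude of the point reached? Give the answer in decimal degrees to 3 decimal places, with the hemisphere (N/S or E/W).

17.676°S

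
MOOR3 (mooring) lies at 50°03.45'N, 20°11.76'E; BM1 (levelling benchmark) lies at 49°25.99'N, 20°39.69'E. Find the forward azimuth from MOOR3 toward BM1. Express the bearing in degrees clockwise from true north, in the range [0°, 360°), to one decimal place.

MOOR3: φ = +50.05750°, λ = +20.19600°
BM1: φ = +49.43317°, λ = +20.66150°
Δλ = 0.4655°
y = sin Δλ · cos φ₂ = 0.005284
x = cos φ₁ sin φ₂ − sin φ₁ cos φ₂ cos Δλ = -0.010880
θ = atan2(y, x) = 154.0977° → 154.0977° (mod 360°)

154.1°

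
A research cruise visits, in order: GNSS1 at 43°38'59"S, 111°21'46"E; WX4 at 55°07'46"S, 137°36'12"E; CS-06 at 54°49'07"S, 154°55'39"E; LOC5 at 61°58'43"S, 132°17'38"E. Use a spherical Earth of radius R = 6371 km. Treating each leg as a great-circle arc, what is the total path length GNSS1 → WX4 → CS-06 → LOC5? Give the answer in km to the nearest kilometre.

4899 km

GNSS1: φ = -43.64972°, λ = +111.36278°
WX4: φ = -55.12944°, λ = +137.60333°
CS-06: φ = -54.81861°, λ = +154.92750°
LOC5: φ = -61.97861°, λ = +132.29389°
GNSS1→WX4: c = 0.355814 rad, d = 2266.89 km
WX4→CS-06: c = 0.173180 rad, d = 1103.33 km
CS-06→LOC5: c = 0.239928 rad, d = 1528.58 km
Total = 2266.89 + 1103.33 + 1528.58 = 4898.80 km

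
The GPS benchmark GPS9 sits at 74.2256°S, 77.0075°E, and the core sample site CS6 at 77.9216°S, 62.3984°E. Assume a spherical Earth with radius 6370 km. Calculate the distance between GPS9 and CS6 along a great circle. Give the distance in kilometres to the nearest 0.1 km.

Δφ = -3.6960°,  Δλ = -14.6091°
a = sin²(Δφ/2) + cos φ₁ cos φ₂ sin²(Δλ/2) = 0.001960
c = 2·arcsin(√a) = 0.088562 rad = 5.0742°
d = R·c = 6370 × 0.088562 = 564.1 km

564.1 km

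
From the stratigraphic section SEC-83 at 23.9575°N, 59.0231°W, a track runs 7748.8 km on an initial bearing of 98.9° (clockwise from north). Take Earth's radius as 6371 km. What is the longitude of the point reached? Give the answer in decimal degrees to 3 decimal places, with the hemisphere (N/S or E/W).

δ = d/R = 7748.8/6371 = 1.216261 rad
φ₂ = arcsin(sin φ₁ cos δ + cos φ₁ sin δ cos θ)
   = arcsin(0.40606·0.34715 + 0.91385·0.93781·-0.15471) = 0.47994°
λ₂ = λ₁ + atan2(sin θ sin δ cos φ₁, cos δ − sin φ₁ sin φ₂) = 8.88002°

8.880°E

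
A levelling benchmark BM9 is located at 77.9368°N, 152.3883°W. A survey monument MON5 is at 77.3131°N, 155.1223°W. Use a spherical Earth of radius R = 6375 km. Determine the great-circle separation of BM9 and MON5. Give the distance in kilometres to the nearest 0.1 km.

95.2 km

Δφ = -0.6237°,  Δλ = -2.7340°
a = sin²(Δφ/2) + cos φ₁ cos φ₂ sin²(Δλ/2) = 0.000056
c = 2·arcsin(√a) = 0.014933 rad = 0.8556°
d = R·c = 6375 × 0.014933 = 95.2 km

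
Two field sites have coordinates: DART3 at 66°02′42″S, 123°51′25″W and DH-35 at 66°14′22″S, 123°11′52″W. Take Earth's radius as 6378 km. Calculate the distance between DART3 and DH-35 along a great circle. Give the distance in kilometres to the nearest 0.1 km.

36.7 km

DART3: φ = -66.04500°, λ = -123.85694°
DH-35: φ = -66.23944°, λ = -123.19778°
Δφ = -0.1944°,  Δλ = 0.6592°
a = sin²(Δφ/2) + cos φ₁ cos φ₂ sin²(Δλ/2) = 0.000008
c = 2·arcsin(√a) = 0.005759 rad = 0.3300°
d = R·c = 6378 × 0.005759 = 36.7 km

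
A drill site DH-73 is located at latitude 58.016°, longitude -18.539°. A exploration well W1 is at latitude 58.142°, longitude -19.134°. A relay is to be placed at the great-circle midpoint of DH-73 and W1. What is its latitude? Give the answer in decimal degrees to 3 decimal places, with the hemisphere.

58.079°N

Bx = cos φ₂ cos Δλ = 0.527787,  By = cos φ₂ sin Δλ = -0.005481
φₘ = atan2(sin φ₁ + sin φ₂, √((cos φ₁ + Bx)² + By²)) = 58.07935°
λₘ = λ₁ + atan2(By, cos φ₁ + Bx) = -18.83597°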